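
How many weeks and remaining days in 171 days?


24 weeks 3 days

Weeks: 171 ÷ 7 = 24 remainder 3


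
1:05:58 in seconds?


Hours: 1 × 3600 = 3600
Minutes: 5 × 60 = 300
Seconds: 58
Total = 3600 + 300 + 58 = 3958

3958 seconds


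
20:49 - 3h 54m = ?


Start: 1249 minutes from midnight
Subtract: 234 minutes
Remaining: 1249 - 234 = 1015
Hours: 16, Minutes: 55

16:55


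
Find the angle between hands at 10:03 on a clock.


Hour hand = 10×30 + 3×0.5 = 301.5°
Minute hand = 3×6 = 18°
Difference = |301.5 - 18| = 283.5°
Since > 180°: 360 - 283.5 = 76.5°

76.5°


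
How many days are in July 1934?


Month: July (month 7)
July has 31 days

31 days


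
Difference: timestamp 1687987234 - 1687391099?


596135 seconds (165.6 hours / 6.90 days)

Difference = 1687987234 - 1687391099 = 596135 seconds
In hours: 596135 / 3600 ≈ 165.6
In days: 596135 / 86400 ≈ 6.90


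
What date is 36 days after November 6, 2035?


December 12, 2035

Start: November 6, 2035
Add 36 days
November 6 → December 1: 30 - 6 + 1 = 25 days (36 - 25 = 11 left)
December 1 + 11 = December 12, 2035


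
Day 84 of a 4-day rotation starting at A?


Shift D

Shifts: A, B, C, D
Start: A (index 0)
Day 84: (0 + 84 - 1) mod 4
= 83 mod 4
= 3
Index 3 → shift D


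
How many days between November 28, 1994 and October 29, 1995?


335 days

From November 28, 1994 to October 29, 1995
Rest of November 1994: 30 - 28 = 2
Full months: December 31, January 31, February 1995 28, March 31, April 30, May 31, June 30, July 31, August 31, September 30
Days into October 1995: 29
Total = 2 + 31 + 31 + 28 + 31 + 30 + 31 + 30 + 31 + 31 + 30 + 29 = 335 days


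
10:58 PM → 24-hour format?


Input: 10:58 PM
PM: 10 + 12 = 22

22:58


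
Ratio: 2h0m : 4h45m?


Duration 1: 120 minutes
Duration 2: 285 minutes
Ratio = 120:285
GCD = 15
Simplified = 8:19
As a decimal: 8/19 ≈ 0.42

8:19 (0.42)


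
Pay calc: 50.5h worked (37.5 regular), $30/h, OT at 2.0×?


$1905.00

Regular: 37.5h × $30 = $1125.00
Overtime: 50.5 - 37.5 = 13.0h
OT pay: 13.0h × $30 × 2.0 = $780.00
Total = $1125.00 + $780.00 = $1905.00


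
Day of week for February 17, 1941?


Zeller's congruence:
q=17, m=14, k=40, j=19
h = (17 + ⌊13×15/5⌋ + 40 + ⌊40/4⌋ + ⌊19/4⌋ - 2×19) mod 7
= (17 + 39 + 40 + 10 + 4 - 38) mod 7
= 72 mod 7 = 2
h=2 → Monday

Monday


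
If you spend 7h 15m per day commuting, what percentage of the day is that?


Time: 435 minutes
Day: 1440 minutes
Percentage = (435/1440) × 100 ≈ 30.2%

30.2%


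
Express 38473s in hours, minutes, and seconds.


Hours: 38473 ÷ 3600 = 10 remainder 2473
Minutes: 2473 ÷ 60 = 41 remainder 13
Seconds: 13

10h 41m 13s


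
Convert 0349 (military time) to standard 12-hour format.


3:49 AM

Hour: 3
3 < 12 → AM


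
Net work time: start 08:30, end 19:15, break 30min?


10h 15m (615 minutes)

Total time = (19×60+15) - (8×60+30)
= 1155 - 510 = 645 min
Minus break: 645 - 30 = 615 min
= 10h 15m


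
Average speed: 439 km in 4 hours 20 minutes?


Distance: 439 km
Time: 4h 20m = 260 min = 260/60 = 13/3 hours
Speed = 439 ÷ (13/3) = 439 × 3 / 13 = 1317/13 ≈ 101.3 km/h

101.3 km/h


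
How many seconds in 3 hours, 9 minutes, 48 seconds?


Hours: 3 × 3600 = 10800
Minutes: 9 × 60 = 540
Seconds: 48
Total = 10800 + 540 + 48 = 11388

11388 seconds


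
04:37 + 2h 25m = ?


07:02

Start: 277 minutes from midnight
Add: 145 minutes
Total: 422 minutes
Hours: 422 ÷ 60 = 7 remainder 2


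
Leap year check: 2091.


Rules: divisible by 4 AND (not by 100 OR by 400)
2091 ÷ 4 = 522 remainder 3 → not divisible by 4
Not divisible by 4 → not a leap year

No


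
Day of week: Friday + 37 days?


Sunday

Start: Friday (index 4)
(4 + 37) mod 7
= 41 mod 7
= 6
Index 6 → Sunday


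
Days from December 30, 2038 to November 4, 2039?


From December 30, 2038 to November 4, 2039
Rest of December 2038: 31 - 30 = 1
Full months: January 31, February 2039 28, March 31, April 30, May 31, June 30, July 31, August 31, September 30, October 31
Days into November 2039: 4
Total = 1 + 31 + 28 + 31 + 30 + 31 + 30 + 31 + 31 + 30 + 31 + 4 = 309 days

309 days


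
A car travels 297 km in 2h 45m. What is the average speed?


108.0 km/h

Distance: 297 km
Time: 2h 45m = 165 min = 165/60 = 11/4 hours
Speed = 297 ÷ (11/4) = 297 × 4 / 11 = 1188/11 = 108.0 km/h


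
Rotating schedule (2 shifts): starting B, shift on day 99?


Shift B

Shifts: A, B
Start: B (index 1)
Day 99: (1 + 99 - 1) mod 2
= 99 mod 2
= 1
Index 1 → shift B


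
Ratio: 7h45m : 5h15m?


Duration 1: 465 minutes
Duration 2: 315 minutes
Ratio = 465:315
GCD = 15
Simplified = 31:21
As a decimal: 31/21 ≈ 1.48

31:21 (1.48)


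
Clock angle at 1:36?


Hour hand = 1×30 + 36×0.5 = 48.0°
Minute hand = 36×6 = 216°
Difference = |48.0 - 216| = 168.0°

168.0°


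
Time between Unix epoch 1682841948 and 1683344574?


Difference = 1683344574 - 1682841948 = 502626 seconds
In hours: 502626 / 3600 ≈ 139.6
In days: 502626 / 86400 ≈ 5.82

502626 seconds (139.6 hours / 5.82 days)


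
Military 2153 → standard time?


9:53 PM

Hour: 21
21 - 12 = 9 → PM


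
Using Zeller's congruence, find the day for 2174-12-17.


Zeller's congruence:
q=17, m=12, k=74, j=21
h = (17 + ⌊13×13/5⌋ + 74 + ⌊74/4⌋ + ⌊21/4⌋ - 2×21) mod 7
= (17 + 33 + 74 + 18 + 5 - 42) mod 7
= 105 mod 7 = 0
h=0 → Saturday

Saturday


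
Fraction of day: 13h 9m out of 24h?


Total minutes: 13×60 + 9 = 789
Day = 24×60 = 1440 minutes
Fraction = 789/1440 ≈ 0.5479
As a percentage: 789/1440 × 100 ≈ 54.79%

0.5479 (54.79%)


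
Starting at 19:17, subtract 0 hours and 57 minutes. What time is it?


Start: 1157 minutes from midnight
Subtract: 57 minutes
Remaining: 1157 - 57 = 1100
Hours: 18, Minutes: 20

18:20


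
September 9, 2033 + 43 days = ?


October 22, 2033

Start: September 9, 2033
Add 43 days
September 9 → October 1: 30 - 9 + 1 = 22 days (43 - 22 = 21 left)
October 1 + 21 = October 22, 2033


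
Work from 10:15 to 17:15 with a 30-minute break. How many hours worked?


6h 30m (390 minutes)

Total time = (17×60+15) - (10×60+15)
= 1035 - 615 = 420 min
Minus break: 420 - 30 = 390 min
= 6h 30m


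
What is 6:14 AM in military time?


06:14

Input: 6:14 AM
AM hour stays: 6


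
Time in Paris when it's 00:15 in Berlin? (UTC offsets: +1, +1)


00:15

Time difference = UTC+1 - UTC+1 = +0 hours
New hour = (0 + 0) mod 24
= 0 mod 24 = 0
Minutes unchanged → 00:15


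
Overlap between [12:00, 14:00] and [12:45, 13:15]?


30 minutes

Meeting A: 720-840 (in minutes from midnight)
Meeting B: 765-795
Overlap start = max(720, 765) = 765
Overlap end = min(840, 795) = 795
Overlap = max(0, 795 - 765) = 30 min


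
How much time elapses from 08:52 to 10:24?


1h 32m

End time in minutes: 10×60 + 24 = 624
Start time in minutes: 8×60 + 52 = 532
Difference = 624 - 532 = 92 minutes
= 1 hours 32 minutes


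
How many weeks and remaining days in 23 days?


3 weeks 2 days

Weeks: 23 ÷ 7 = 3 remainder 2


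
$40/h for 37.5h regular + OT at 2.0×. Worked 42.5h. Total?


$1900.00

Regular: 37.5h × $40 = $1500.00
Overtime: 42.5 - 37.5 = 5.0h
OT pay: 5.0h × $40 × 2.0 = $400.00
Total = $1500.00 + $400.00 = $1900.00


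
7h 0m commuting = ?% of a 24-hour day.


29.2%

Time: 420 minutes
Day: 1440 minutes
Percentage = (420/1440) × 100 ≈ 29.2%


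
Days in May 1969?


31 days

Month: May (month 5)
May has 31 days


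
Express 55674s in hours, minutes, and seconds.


Hours: 55674 ÷ 3600 = 15 remainder 1674
Minutes: 1674 ÷ 60 = 27 remainder 54
Seconds: 54

15h 27m 54s


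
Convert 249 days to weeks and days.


Weeks: 249 ÷ 7 = 35 remainder 4

35 weeks 4 days


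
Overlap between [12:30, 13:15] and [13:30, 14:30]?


0 minutes

Meeting A: 750-795 (in minutes from midnight)
Meeting B: 810-870
Overlap start = max(750, 810) = 810
Overlap end = min(795, 870) = 795
Overlap = max(0, 795 - 810) = 0 min


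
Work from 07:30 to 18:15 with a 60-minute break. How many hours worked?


Total time = (18×60+15) - (7×60+30)
= 1095 - 450 = 645 min
Minus break: 645 - 60 = 585 min
= 9h 45m

9h 45m (585 minutes)


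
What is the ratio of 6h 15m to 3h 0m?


25:12 (2.08)

Duration 1: 375 minutes
Duration 2: 180 minutes
Ratio = 375:180
GCD = 15
Simplified = 25:12
As a decimal: 25/12 ≈ 2.08


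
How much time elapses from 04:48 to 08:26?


End time in minutes: 8×60 + 26 = 506
Start time in minutes: 4×60 + 48 = 288
Difference = 506 - 288 = 218 minutes
= 3 hours 38 minutes

3h 38m


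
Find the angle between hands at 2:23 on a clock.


Hour hand = 2×30 + 23×0.5 = 71.5°
Minute hand = 23×6 = 138°
Difference = |71.5 - 138| = 66.5°

66.5°


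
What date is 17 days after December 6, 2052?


Start: December 6, 2052
Add 17 days
December 6 + 17 = December 23, 2052

December 23, 2052


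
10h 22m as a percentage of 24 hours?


Total minutes: 10×60 + 22 = 622
Day = 24×60 = 1440 minutes
Fraction = 622/1440 ≈ 0.4319
As a percentage: 622/1440 × 100 ≈ 43.19%

0.4319 (43.19%)


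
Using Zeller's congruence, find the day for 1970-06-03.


Wednesday

Zeller's congruence:
q=3, m=6, k=70, j=19
h = (3 + ⌊13×7/5⌋ + 70 + ⌊70/4⌋ + ⌊19/4⌋ - 2×19) mod 7
= (3 + 18 + 70 + 17 + 4 - 38) mod 7
= 74 mod 7 = 4
h=4 → Wednesday


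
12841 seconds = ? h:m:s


Hours: 12841 ÷ 3600 = 3 remainder 2041
Minutes: 2041 ÷ 60 = 34 remainder 1
Seconds: 1

3h 34m 1s


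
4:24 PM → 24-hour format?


Input: 4:24 PM
PM: 4 + 12 = 16

16:24


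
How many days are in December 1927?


Month: December (month 12)
December has 31 days

31 days


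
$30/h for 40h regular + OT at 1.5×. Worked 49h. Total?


$1605.00

Regular: 40h × $30 = $1200.00
Overtime: 49 - 40 = 9h
OT pay: 9h × $30 × 1.5 = $405.00
Total = $1200.00 + $405.00 = $1605.00


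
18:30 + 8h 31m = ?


03:01 (next day)

Start: 1110 minutes from midnight
Add: 511 minutes
Total: 1621 minutes
Hours: 1621 ÷ 60 = 27 remainder 1
27 ≥ 24 → 27 - 24 = 3 (next day)


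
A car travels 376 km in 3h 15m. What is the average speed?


115.7 km/h

Distance: 376 km
Time: 3h 15m = 195 min = 195/60 = 13/4 hours
Speed = 376 ÷ (13/4) = 376 × 4 / 13 = 1504/13 ≈ 115.7 km/h


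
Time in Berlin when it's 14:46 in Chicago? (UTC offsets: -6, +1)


21:46

Time difference = UTC+1 - UTC-6 = +7 hours
New hour = (14 + 7) mod 24
= 21 mod 24 = 21
Minutes unchanged → 21:46


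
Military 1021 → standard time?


Hour: 10
10 < 12 → AM

10:21 AM


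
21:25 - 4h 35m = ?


Start: 1285 minutes from midnight
Subtract: 275 minutes
Remaining: 1285 - 275 = 1010
Hours: 16, Minutes: 50

16:50


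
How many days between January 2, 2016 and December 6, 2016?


339 days

From January 2, 2016 to December 6, 2016
Rest of January 2016: 31 - 2 = 29
Full months: February 2016 29, March 31, April 30, May 31, June 30, July 31, August 31, September 30, October 31, November 30
Days into December 2016: 6
Total = 29 + 29 + 31 + 30 + 31 + 30 + 31 + 31 + 30 + 31 + 30 + 6 = 339 days


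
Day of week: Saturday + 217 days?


Start: Saturday (index 5)
(5 + 217) mod 7
= 222 mod 7
= 5
Index 5 → Saturday

Saturday


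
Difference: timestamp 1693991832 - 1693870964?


Difference = 1693991832 - 1693870964 = 120868 seconds
In hours: 120868 / 3600 ≈ 33.6
In days: 120868 / 86400 ≈ 1.40

120868 seconds (33.6 hours / 1.40 days)


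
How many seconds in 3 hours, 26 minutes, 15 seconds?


12375 seconds

Hours: 3 × 3600 = 10800
Minutes: 26 × 60 = 1560
Seconds: 15
Total = 10800 + 1560 + 15 = 12375


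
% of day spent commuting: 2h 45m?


11.5%

Time: 165 minutes
Day: 1440 minutes
Percentage = (165/1440) × 100 ≈ 11.5%


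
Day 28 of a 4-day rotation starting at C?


Shifts: A, B, C, D
Start: C (index 2)
Day 28: (2 + 28 - 1) mod 4
= 29 mod 4
= 1
Index 1 → shift B

Shift B


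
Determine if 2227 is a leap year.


Rules: divisible by 4 AND (not by 100 OR by 400)
2227 ÷ 4 = 556 remainder 3 → not divisible by 4
Not divisible by 4 → not a leap year

No


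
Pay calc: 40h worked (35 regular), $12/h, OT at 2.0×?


$540.00

Regular: 35h × $12 = $420.00
Overtime: 40 - 35 = 5h
OT pay: 5h × $12 × 2.0 = $120.00
Total = $420.00 + $120.00 = $540.00


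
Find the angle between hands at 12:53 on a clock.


Hour hand (12 ≡ 0 on the dial): 0×30 + 53×0.5 = 26.5°
Minute hand = 53×6 = 318°
Difference = |26.5 - 318| = 291.5°
Since > 180°: 360 - 291.5 = 68.5°

68.5°


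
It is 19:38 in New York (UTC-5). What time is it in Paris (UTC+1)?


01:38 (next day)

Time difference = UTC+1 - UTC-5 = +6 hours
New hour = (19 + 6) mod 24
= 25 mod 24 = 1
Minutes unchanged → 01:38; 25 ≥ 24 → next day


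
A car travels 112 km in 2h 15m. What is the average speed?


Distance: 112 km
Time: 2h 15m = 135 min = 135/60 = 9/4 hours
Speed = 112 ÷ (9/4) = 112 × 4 / 9 = 448/9 ≈ 49.8 km/h

49.8 km/h


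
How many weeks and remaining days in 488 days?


Weeks: 488 ÷ 7 = 69 remainder 5

69 weeks 5 days


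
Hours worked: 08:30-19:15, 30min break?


Total time = (19×60+15) - (8×60+30)
= 1155 - 510 = 645 min
Minus break: 645 - 30 = 615 min
= 10h 15m

10h 15m (615 minutes)


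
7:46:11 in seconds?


27971 seconds

Hours: 7 × 3600 = 25200
Minutes: 46 × 60 = 2760
Seconds: 11
Total = 25200 + 2760 + 11 = 27971


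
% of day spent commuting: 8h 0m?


33.3%

Time: 480 minutes
Day: 1440 minutes
Percentage = (480/1440) × 100 ≈ 33.3%


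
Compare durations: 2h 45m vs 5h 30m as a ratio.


1:2 (0.50)

Duration 1: 165 minutes
Duration 2: 330 minutes
Ratio = 165:330
GCD = 165
Simplified = 1:2
As a decimal: 1/2 = 0.50


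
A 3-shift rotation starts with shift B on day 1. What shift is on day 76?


Shift B

Shifts: A, B, C
Start: B (index 1)
Day 76: (1 + 76 - 1) mod 3
= 76 mod 3
= 1
Index 1 → shift B


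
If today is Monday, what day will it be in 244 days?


Sunday

Start: Monday (index 0)
(0 + 244) mod 7
= 244 mod 7
= 6
Index 6 → Sunday


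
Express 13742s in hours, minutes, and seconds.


Hours: 13742 ÷ 3600 = 3 remainder 2942
Minutes: 2942 ÷ 60 = 49 remainder 2
Seconds: 2

3h 49m 2s


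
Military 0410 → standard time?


4:10 AM

Hour: 4
4 < 12 → AM


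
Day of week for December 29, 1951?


Zeller's congruence:
q=29, m=12, k=51, j=19
h = (29 + ⌊13×13/5⌋ + 51 + ⌊51/4⌋ + ⌊19/4⌋ - 2×19) mod 7
= (29 + 33 + 51 + 12 + 4 - 38) mod 7
= 91 mod 7 = 0
h=0 → Saturday

Saturday


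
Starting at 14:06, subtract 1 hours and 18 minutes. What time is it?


12:48

Start: 846 minutes from midnight
Subtract: 78 minutes
Remaining: 846 - 78 = 768
Hours: 12, Minutes: 48


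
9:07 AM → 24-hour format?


Input: 9:07 AM
AM hour stays: 9

09:07


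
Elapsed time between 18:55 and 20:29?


1h 34m

End time in minutes: 20×60 + 29 = 1229
Start time in minutes: 18×60 + 55 = 1135
Difference = 1229 - 1135 = 94 minutes
= 1 hours 34 minutes


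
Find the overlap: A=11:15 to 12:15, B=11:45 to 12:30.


30 minutes

Meeting A: 675-735 (in minutes from midnight)
Meeting B: 705-750
Overlap start = max(675, 705) = 705
Overlap end = min(735, 750) = 735
Overlap = max(0, 735 - 705) = 30 min


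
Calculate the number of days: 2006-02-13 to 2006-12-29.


319 days

From February 13, 2006 to December 29, 2006
Rest of February 2006: 28 - 13 = 15
Full months: March 31, April 30, May 31, June 30, July 31, August 31, September 30, October 31, November 30
Days into December 2006: 29
Total = 15 + 31 + 30 + 31 + 30 + 31 + 31 + 30 + 31 + 30 + 29 = 319 days


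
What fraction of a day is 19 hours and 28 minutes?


Total minutes: 19×60 + 28 = 1168
Day = 24×60 = 1440 minutes
Fraction = 1168/1440 ≈ 0.8111
As a percentage: 1168/1440 × 100 ≈ 81.11%

0.8111 (81.11%)


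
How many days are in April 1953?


30 days

Month: April (month 4)
April has 30 days


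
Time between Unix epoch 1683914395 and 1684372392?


Difference = 1684372392 - 1683914395 = 457997 seconds
In hours: 457997 / 3600 ≈ 127.2
In days: 457997 / 86400 ≈ 5.30

457997 seconds (127.2 hours / 5.30 days)


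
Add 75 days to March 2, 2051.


May 16, 2051

Start: March 2, 2051
Add 75 days
March 2 → April 1: 31 - 2 + 1 = 30 days (75 - 30 = 45 left)
April 1 → May 1: 30 - 1 + 1 = 30 days (45 - 30 = 15 left)
May 1 + 15 = May 16, 2051


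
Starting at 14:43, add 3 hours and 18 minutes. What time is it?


18:01

Start: 883 minutes from midnight
Add: 198 minutes
Total: 1081 minutes
Hours: 1081 ÷ 60 = 18 remainder 1


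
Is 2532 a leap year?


Rules: divisible by 4 AND (not by 100 OR by 400)
2532 ÷ 4 = 633 exactly → divisible by 4
2532 ÷ 100 = 25 remainder 32 → not divisible by 100
Divisible by 4 but not by 100 → leap year

Yes


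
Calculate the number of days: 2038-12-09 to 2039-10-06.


301 days

From December 9, 2038 to October 6, 2039
Rest of December 2038: 31 - 9 = 22
Full months: January 31, February 2039 28, March 31, April 30, May 31, June 30, July 31, August 31, September 30
Days into October 2039: 6
Total = 22 + 31 + 28 + 31 + 30 + 31 + 30 + 31 + 31 + 30 + 6 = 301 days


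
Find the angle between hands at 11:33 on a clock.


148.5°

Hour hand = 11×30 + 33×0.5 = 346.5°
Minute hand = 33×6 = 198°
Difference = |346.5 - 198| = 148.5°


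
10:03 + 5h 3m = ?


Start: 603 minutes from midnight
Add: 303 minutes
Total: 906 minutes
Hours: 906 ÷ 60 = 15 remainder 6

15:06


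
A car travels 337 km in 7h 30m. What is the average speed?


Distance: 337 km
Time: 7h 30m = 450 min = 450/60 = 15/2 hours
Speed = 337 ÷ (15/2) = 337 × 2 / 15 = 674/15 ≈ 44.9 km/h

44.9 km/h


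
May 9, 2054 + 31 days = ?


June 9, 2054

Start: May 9, 2054
Add 31 days
May 9 → June 1: 31 - 9 + 1 = 23 days (31 - 23 = 8 left)
June 1 + 8 = June 9, 2054


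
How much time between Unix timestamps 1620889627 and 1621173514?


283887 seconds (78.9 hours / 3.29 days)

Difference = 1621173514 - 1620889627 = 283887 seconds
In hours: 283887 / 3600 ≈ 78.9
In days: 283887 / 86400 ≈ 3.29


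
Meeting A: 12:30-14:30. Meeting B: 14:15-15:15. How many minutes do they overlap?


Meeting A: 750-870 (in minutes from midnight)
Meeting B: 855-915
Overlap start = max(750, 855) = 855
Overlap end = min(870, 915) = 870
Overlap = max(0, 870 - 855) = 15 min

15 minutes


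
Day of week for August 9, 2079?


Wednesday

Zeller's congruence:
q=9, m=8, k=79, j=20
h = (9 + ⌊13×9/5⌋ + 79 + ⌊79/4⌋ + ⌊20/4⌋ - 2×20) mod 7
= (9 + 23 + 79 + 19 + 5 - 40) mod 7
= 95 mod 7 = 4
h=4 → Wednesday


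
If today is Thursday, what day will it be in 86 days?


Start: Thursday (index 3)
(3 + 86) mod 7
= 89 mod 7
= 5
Index 5 → Saturday

Saturday


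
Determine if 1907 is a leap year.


No

Rules: divisible by 4 AND (not by 100 OR by 400)
1907 ÷ 4 = 476 remainder 3 → not divisible by 4
Not divisible by 4 → not a leap year


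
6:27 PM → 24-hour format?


Input: 6:27 PM
PM: 6 + 12 = 18

18:27


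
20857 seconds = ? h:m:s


Hours: 20857 ÷ 3600 = 5 remainder 2857
Minutes: 2857 ÷ 60 = 47 remainder 37
Seconds: 37

5h 47m 37s


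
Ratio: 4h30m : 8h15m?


Duration 1: 270 minutes
Duration 2: 495 minutes
Ratio = 270:495
GCD = 45
Simplified = 6:11
As a decimal: 6/11 ≈ 0.55

6:11 (0.55)


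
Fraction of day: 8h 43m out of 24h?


0.3632 (36.32%)

Total minutes: 8×60 + 43 = 523
Day = 24×60 = 1440 minutes
Fraction = 523/1440 ≈ 0.3632
As a percentage: 523/1440 × 100 ≈ 36.32%


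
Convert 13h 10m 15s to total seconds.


Hours: 13 × 3600 = 46800
Minutes: 10 × 60 = 600
Seconds: 15
Total = 46800 + 600 + 15 = 47415

47415 seconds


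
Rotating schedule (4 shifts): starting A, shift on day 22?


Shift B

Shifts: A, B, C, D
Start: A (index 0)
Day 22: (0 + 22 - 1) mod 4
= 21 mod 4
= 1
Index 1 → shift B


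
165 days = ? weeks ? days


Weeks: 165 ÷ 7 = 23 remainder 4

23 weeks 4 days


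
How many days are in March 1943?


31 days

Month: March (month 3)
March has 31 days


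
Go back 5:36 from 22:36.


Start: 1356 minutes from midnight
Subtract: 336 minutes
Remaining: 1356 - 336 = 1020
Hours: 17, Minutes: 0

17:00


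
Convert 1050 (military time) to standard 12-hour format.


Hour: 10
10 < 12 → AM

10:50 AM


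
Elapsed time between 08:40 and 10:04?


End time in minutes: 10×60 + 4 = 604
Start time in minutes: 8×60 + 40 = 520
Difference = 604 - 520 = 84 minutes
= 1 hours 24 minutes

1h 24m


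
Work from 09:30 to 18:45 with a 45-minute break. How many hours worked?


8h 30m (510 minutes)

Total time = (18×60+45) - (9×60+30)
= 1125 - 570 = 555 min
Minus break: 555 - 45 = 510 min
= 8h 30m


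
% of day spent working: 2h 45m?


11.5%

Time: 165 minutes
Day: 1440 minutes
Percentage = (165/1440) × 100 ≈ 11.5%


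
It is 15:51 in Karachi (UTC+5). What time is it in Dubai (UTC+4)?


14:51

Time difference = UTC+4 - UTC+5 = -1 hours
New hour = (15 -1) mod 24
= 14 mod 24 = 14
Minutes unchanged → 14:51


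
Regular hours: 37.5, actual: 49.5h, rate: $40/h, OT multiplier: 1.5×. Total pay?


$2220.00

Regular: 37.5h × $40 = $1500.00
Overtime: 49.5 - 37.5 = 12.0h
OT pay: 12.0h × $40 × 1.5 = $720.00
Total = $1500.00 + $720.00 = $2220.00


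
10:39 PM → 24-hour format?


Input: 10:39 PM
PM: 10 + 12 = 22

22:39


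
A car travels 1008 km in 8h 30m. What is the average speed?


Distance: 1008 km
Time: 8h 30m = 510 min = 510/60 = 17/2 hours
Speed = 1008 ÷ (17/2) = 1008 × 2 / 17 = 2016/17 ≈ 118.6 km/h

118.6 km/h


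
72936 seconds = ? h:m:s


Hours: 72936 ÷ 3600 = 20 remainder 936
Minutes: 936 ÷ 60 = 15 remainder 36
Seconds: 36

20h 15m 36s


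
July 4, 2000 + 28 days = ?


August 1, 2000

Start: July 4, 2000
Add 28 days
July 4 → August 1: 31 - 4 + 1 = 28 days (28 - 28 = 0 left)
Land exactly on August 1, 2000


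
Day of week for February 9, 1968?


Zeller's congruence:
q=9, m=14, k=67, j=19
h = (9 + ⌊13×15/5⌋ + 67 + ⌊67/4⌋ + ⌊19/4⌋ - 2×19) mod 7
= (9 + 39 + 67 + 16 + 4 - 38) mod 7
= 97 mod 7 = 6
h=6 → Friday

Friday


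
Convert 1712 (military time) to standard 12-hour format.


Hour: 17
17 - 12 = 5 → PM

5:12 PM


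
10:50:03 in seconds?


Hours: 10 × 3600 = 36000
Minutes: 50 × 60 = 3000
Seconds: 3
Total = 36000 + 3000 + 3 = 39003

39003 seconds


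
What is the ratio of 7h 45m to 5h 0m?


Duration 1: 465 minutes
Duration 2: 300 minutes
Ratio = 465:300
GCD = 15
Simplified = 31:20
As a decimal: 31/20 = 1.55

31:20 (1.55)


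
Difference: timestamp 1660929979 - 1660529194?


Difference = 1660929979 - 1660529194 = 400785 seconds
In hours: 400785 / 3600 ≈ 111.3
In days: 400785 / 86400 ≈ 4.64

400785 seconds (111.3 hours / 4.64 days)


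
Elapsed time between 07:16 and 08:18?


End time in minutes: 8×60 + 18 = 498
Start time in minutes: 7×60 + 16 = 436
Difference = 498 - 436 = 62 minutes
= 1 hours 2 minutes

1h 2m


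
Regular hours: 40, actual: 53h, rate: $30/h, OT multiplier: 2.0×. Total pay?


$1980.00

Regular: 40h × $30 = $1200.00
Overtime: 53 - 40 = 13h
OT pay: 13h × $30 × 2.0 = $780.00
Total = $1200.00 + $780.00 = $1980.00


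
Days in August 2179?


Month: August (month 8)
August has 31 days

31 days


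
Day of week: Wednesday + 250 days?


Start: Wednesday (index 2)
(2 + 250) mod 7
= 252 mod 7
= 0
Index 0 → Monday

Monday


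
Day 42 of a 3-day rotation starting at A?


Shift C

Shifts: A, B, C
Start: A (index 0)
Day 42: (0 + 42 - 1) mod 3
= 41 mod 3
= 2
Index 2 → shift C


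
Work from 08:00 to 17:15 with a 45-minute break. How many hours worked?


Total time = (17×60+15) - (8×60+0)
= 1035 - 480 = 555 min
Minus break: 555 - 45 = 510 min
= 8h 30m

8h 30m (510 minutes)


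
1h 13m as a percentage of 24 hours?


0.0507 (5.07%)

Total minutes: 1×60 + 13 = 73
Day = 24×60 = 1440 minutes
Fraction = 73/1440 ≈ 0.0507
As a percentage: 73/1440 × 100 ≈ 5.07%


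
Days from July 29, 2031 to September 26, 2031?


59 days

From July 29, 2031 to September 26, 2031
Rest of July 2031: 31 - 29 = 2
Full months: August 31
Days into September 2031: 26
Total = 2 + 31 + 26 = 59 days


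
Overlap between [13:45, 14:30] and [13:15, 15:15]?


45 minutes

Meeting A: 825-870 (in minutes from midnight)
Meeting B: 795-915
Overlap start = max(825, 795) = 825
Overlap end = min(870, 915) = 870
Overlap = max(0, 870 - 825) = 45 min


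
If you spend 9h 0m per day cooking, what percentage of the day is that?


37.5%

Time: 540 minutes
Day: 1440 minutes
Percentage = (540/1440) × 100 = 37.5%


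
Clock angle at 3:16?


Hour hand = 3×30 + 16×0.5 = 98.0°
Minute hand = 16×6 = 96°
Difference = |98.0 - 96| = 2.0°

2.0°


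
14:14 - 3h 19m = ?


Start: 854 minutes from midnight
Subtract: 199 minutes
Remaining: 854 - 199 = 655
Hours: 10, Minutes: 55

10:55


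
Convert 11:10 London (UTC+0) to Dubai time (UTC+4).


15:10

Time difference = UTC+4 - UTC+0 = +4 hours
New hour = (11 + 4) mod 24
= 15 mod 24 = 15
Minutes unchanged → 15:10


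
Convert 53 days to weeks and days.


Weeks: 53 ÷ 7 = 7 remainder 4

7 weeks 4 days


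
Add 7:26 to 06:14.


13:40

Start: 374 minutes from midnight
Add: 446 minutes
Total: 820 minutes
Hours: 820 ÷ 60 = 13 remainder 40


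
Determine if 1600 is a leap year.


Rules: divisible by 4 AND (not by 100 OR by 400)
1600 ÷ 4 = 400 exactly → divisible by 4
1600 ÷ 100 = 16 exactly → divisible by 100
1600 ÷ 400 = 4 exactly → divisible by 400
Divisible by 400 → leap year

Yes


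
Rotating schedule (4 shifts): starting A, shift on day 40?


Shift D

Shifts: A, B, C, D
Start: A (index 0)
Day 40: (0 + 40 - 1) mod 4
= 39 mod 4
= 3
Index 3 → shift D


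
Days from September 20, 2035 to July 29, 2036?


From September 20, 2035 to July 29, 2036
Rest of September 2035: 30 - 20 = 10
Full months: October 31, November 30, December 31, January 31, February 2036 29, March 31, April 30, May 31, June 30
Days into July 2036: 29
Total = 10 + 31 + 30 + 31 + 31 + 29 + 31 + 30 + 31 + 30 + 29 = 313 days

313 days


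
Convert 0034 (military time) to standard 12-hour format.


Hour: 0
0 → 12 AM (midnight)

12:34 AM


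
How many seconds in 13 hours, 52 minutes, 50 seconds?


49970 seconds

Hours: 13 × 3600 = 46800
Minutes: 52 × 60 = 3120
Seconds: 50
Total = 46800 + 3120 + 50 = 49970


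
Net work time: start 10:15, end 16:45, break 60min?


Total time = (16×60+45) - (10×60+15)
= 1005 - 615 = 390 min
Minus break: 390 - 60 = 330 min
= 5h 30m

5h 30m (330 minutes)


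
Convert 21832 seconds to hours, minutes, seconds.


6h 3m 52s

Hours: 21832 ÷ 3600 = 6 remainder 232
Minutes: 232 ÷ 60 = 3 remainder 52
Seconds: 52


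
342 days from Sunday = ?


Start: Sunday (index 6)
(6 + 342) mod 7
= 348 mod 7
= 5
Index 5 → Saturday

Saturday


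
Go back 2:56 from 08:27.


05:31

Start: 507 minutes from midnight
Subtract: 176 minutes
Remaining: 507 - 176 = 331
Hours: 5, Minutes: 31


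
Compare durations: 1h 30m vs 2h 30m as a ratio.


3:5 (0.60)

Duration 1: 90 minutes
Duration 2: 150 minutes
Ratio = 90:150
GCD = 30
Simplified = 3:5
As a decimal: 3/5 = 0.60


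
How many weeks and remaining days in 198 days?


Weeks: 198 ÷ 7 = 28 remainder 2

28 weeks 2 days


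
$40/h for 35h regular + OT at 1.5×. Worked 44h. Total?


Regular: 35h × $40 = $1400.00
Overtime: 44 - 35 = 9h
OT pay: 9h × $40 × 1.5 = $540.00
Total = $1400.00 + $540.00 = $1940.00

$1940.00


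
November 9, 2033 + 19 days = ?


Start: November 9, 2033
Add 19 days
November 9 + 19 = November 28, 2033

November 28, 2033


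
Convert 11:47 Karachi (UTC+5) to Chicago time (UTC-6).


00:47

Time difference = UTC-6 - UTC+5 = -11 hours
New hour = (11 -11) mod 24
= 0 mod 24 = 0
Minutes unchanged → 00:47


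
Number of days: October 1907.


Month: October (month 10)
October has 31 days

31 days


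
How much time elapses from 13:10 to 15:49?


2h 39m

End time in minutes: 15×60 + 49 = 949
Start time in minutes: 13×60 + 10 = 790
Difference = 949 - 790 = 159 minutes
= 2 hours 39 minutes


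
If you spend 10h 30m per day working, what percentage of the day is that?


43.8%

Time: 630 minutes
Day: 1440 minutes
Percentage = (630/1440) × 100 ≈ 43.8%


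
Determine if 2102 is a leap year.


No

Rules: divisible by 4 AND (not by 100 OR by 400)
2102 ÷ 4 = 525 remainder 2 → not divisible by 4
Not divisible by 4 → not a leap year


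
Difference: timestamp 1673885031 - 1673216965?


Difference = 1673885031 - 1673216965 = 668066 seconds
In hours: 668066 / 3600 ≈ 185.6
In days: 668066 / 86400 ≈ 7.73

668066 seconds (185.6 hours / 7.73 days)


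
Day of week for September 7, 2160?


Zeller's congruence:
q=7, m=9, k=60, j=21
h = (7 + ⌊13×10/5⌋ + 60 + ⌊60/4⌋ + ⌊21/4⌋ - 2×21) mod 7
= (7 + 26 + 60 + 15 + 5 - 42) mod 7
= 71 mod 7 = 1
h=1 → Sunday

Sunday


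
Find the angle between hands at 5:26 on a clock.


Hour hand = 5×30 + 26×0.5 = 163.0°
Minute hand = 26×6 = 156°
Difference = |163.0 - 156| = 7.0°

7.0°


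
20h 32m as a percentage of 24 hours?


0.8556 (85.56%)

Total minutes: 20×60 + 32 = 1232
Day = 24×60 = 1440 minutes
Fraction = 1232/1440 ≈ 0.8556
As a percentage: 1232/1440 × 100 ≈ 85.56%


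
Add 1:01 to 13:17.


Start: 797 minutes from midnight
Add: 61 minutes
Total: 858 minutes
Hours: 858 ÷ 60 = 14 remainder 18

14:18


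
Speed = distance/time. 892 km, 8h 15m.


108.1 km/h

Distance: 892 km
Time: 8h 15m = 495 min = 495/60 = 33/4 hours
Speed = 892 ÷ (33/4) = 892 × 4 / 33 = 3568/33 ≈ 108.1 km/h


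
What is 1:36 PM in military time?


13:36

Input: 1:36 PM
PM: 1 + 12 = 13


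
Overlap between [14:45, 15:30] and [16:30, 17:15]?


0 minutes

Meeting A: 885-930 (in minutes from midnight)
Meeting B: 990-1035
Overlap start = max(885, 990) = 990
Overlap end = min(930, 1035) = 930
Overlap = max(0, 930 - 990) = 0 min


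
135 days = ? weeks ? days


Weeks: 135 ÷ 7 = 19 remainder 2

19 weeks 2 days


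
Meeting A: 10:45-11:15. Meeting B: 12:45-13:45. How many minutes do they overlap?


Meeting A: 645-675 (in minutes from midnight)
Meeting B: 765-825
Overlap start = max(645, 765) = 765
Overlap end = min(675, 825) = 675
Overlap = max(0, 675 - 765) = 0 min

0 minutes


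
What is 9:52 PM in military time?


Input: 9:52 PM
PM: 9 + 12 = 21

21:52


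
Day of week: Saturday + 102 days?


Wednesday

Start: Saturday (index 5)
(5 + 102) mod 7
= 107 mod 7
= 2
Index 2 → Wednesday


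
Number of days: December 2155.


31 days

Month: December (month 12)
December has 31 days


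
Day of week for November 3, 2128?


Zeller's congruence:
q=3, m=11, k=28, j=21
h = (3 + ⌊13×12/5⌋ + 28 + ⌊28/4⌋ + ⌊21/4⌋ - 2×21) mod 7
= (3 + 31 + 28 + 7 + 5 - 42) mod 7
= 32 mod 7 = 4
h=4 → Wednesday

Wednesday


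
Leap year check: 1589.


Rules: divisible by 4 AND (not by 100 OR by 400)
1589 ÷ 4 = 397 remainder 1 → not divisible by 4
Not divisible by 4 → not a leap year

No


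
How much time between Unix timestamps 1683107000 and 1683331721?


224721 seconds (62.4 hours / 2.60 days)

Difference = 1683331721 - 1683107000 = 224721 seconds
In hours: 224721 / 3600 ≈ 62.4
In days: 224721 / 86400 ≈ 2.60


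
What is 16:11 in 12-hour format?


4:11 PM

Hour: 16
16 - 12 = 4 → PM


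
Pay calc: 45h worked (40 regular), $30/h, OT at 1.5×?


Regular: 40h × $30 = $1200.00
Overtime: 45 - 40 = 5h
OT pay: 5h × $30 × 1.5 = $225.00
Total = $1200.00 + $225.00 = $1425.00

$1425.00


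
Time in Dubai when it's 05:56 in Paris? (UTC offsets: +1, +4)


Time difference = UTC+4 - UTC+1 = +3 hours
New hour = (5 + 3) mod 24
= 8 mod 24 = 8
Minutes unchanged → 08:56

08:56


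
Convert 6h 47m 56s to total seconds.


24476 seconds

Hours: 6 × 3600 = 21600
Minutes: 47 × 60 = 2820
Seconds: 56
Total = 21600 + 2820 + 56 = 24476


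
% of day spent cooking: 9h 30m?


Time: 570 minutes
Day: 1440 minutes
Percentage = (570/1440) × 100 ≈ 39.6%

39.6%


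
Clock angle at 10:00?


Hour hand = 10×30 + 0×0.5 = 300.0°
Minute hand = 0×6 = 0°
Difference = |300.0 - 0| = 300.0°
Since > 180°: 360 - 300.0 = 60.0°

60.0°


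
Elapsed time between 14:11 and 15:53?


1h 42m

End time in minutes: 15×60 + 53 = 953
Start time in minutes: 14×60 + 11 = 851
Difference = 953 - 851 = 102 minutes
= 1 hours 42 minutes


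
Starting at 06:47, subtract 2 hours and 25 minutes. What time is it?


04:22

Start: 407 minutes from midnight
Subtract: 145 minutes
Remaining: 407 - 145 = 262
Hours: 4, Minutes: 22


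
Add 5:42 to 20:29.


02:11 (next day)

Start: 1229 minutes from midnight
Add: 342 minutes
Total: 1571 minutes
Hours: 1571 ÷ 60 = 26 remainder 11
26 ≥ 24 → 26 - 24 = 2 (next day)


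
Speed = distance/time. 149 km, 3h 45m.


39.7 km/h

Distance: 149 km
Time: 3h 45m = 225 min = 225/60 = 15/4 hours
Speed = 149 ÷ (15/4) = 149 × 4 / 15 = 596/15 ≈ 39.7 km/h


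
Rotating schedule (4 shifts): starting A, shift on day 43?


Shift C

Shifts: A, B, C, D
Start: A (index 0)
Day 43: (0 + 43 - 1) mod 4
= 42 mod 4
= 2
Index 2 → shift C


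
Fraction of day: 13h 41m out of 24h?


Total minutes: 13×60 + 41 = 821
Day = 24×60 = 1440 minutes
Fraction = 821/1440 ≈ 0.5701
As a percentage: 821/1440 × 100 ≈ 57.01%

0.5701 (57.01%)


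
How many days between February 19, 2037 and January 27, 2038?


342 days

From February 19, 2037 to January 27, 2038
Rest of February 2037: 28 - 19 = 9
Full months: March 31, April 30, May 31, June 30, July 31, August 31, September 30, October 31, November 30, December 31
Days into January 2038: 27
Total = 9 + 31 + 30 + 31 + 30 + 31 + 31 + 30 + 31 + 30 + 31 + 27 = 342 days


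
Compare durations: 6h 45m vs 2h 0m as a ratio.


Duration 1: 405 minutes
Duration 2: 120 minutes
Ratio = 405:120
GCD = 15
Simplified = 27:8
As a decimal: 27/8 ≈ 3.38

27:8 (3.38)


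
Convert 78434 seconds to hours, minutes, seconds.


Hours: 78434 ÷ 3600 = 21 remainder 2834
Minutes: 2834 ÷ 60 = 47 remainder 14
Seconds: 14

21h 47m 14s


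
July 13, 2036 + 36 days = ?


August 18, 2036

Start: July 13, 2036
Add 36 days
July 13 → August 1: 31 - 13 + 1 = 19 days (36 - 19 = 17 left)
August 1 + 17 = August 18, 2036


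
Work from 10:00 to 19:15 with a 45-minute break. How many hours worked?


Total time = (19×60+15) - (10×60+0)
= 1155 - 600 = 555 min
Minus break: 555 - 45 = 510 min
= 8h 30m

8h 30m (510 minutes)


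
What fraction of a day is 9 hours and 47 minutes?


0.4076 (40.76%)

Total minutes: 9×60 + 47 = 587
Day = 24×60 = 1440 minutes
Fraction = 587/1440 ≈ 0.4076
As a percentage: 587/1440 × 100 ≈ 40.76%


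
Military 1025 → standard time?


Hour: 10
10 < 12 → AM

10:25 AM


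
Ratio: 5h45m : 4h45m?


Duration 1: 345 minutes
Duration 2: 285 minutes
Ratio = 345:285
GCD = 15
Simplified = 23:19
As a decimal: 23/19 ≈ 1.21

23:19 (1.21)


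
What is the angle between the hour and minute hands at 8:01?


125.5°

Hour hand = 8×30 + 1×0.5 = 240.5°
Minute hand = 1×6 = 6°
Difference = |240.5 - 6| = 234.5°
Since > 180°: 360 - 234.5 = 125.5°


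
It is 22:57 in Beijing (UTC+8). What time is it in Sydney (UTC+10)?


Time difference = UTC+10 - UTC+8 = +2 hours
New hour = (22 + 2) mod 24
= 24 mod 24 = 0
Minutes unchanged → 00:57; 24 ≥ 24 → next day

00:57 (next day)


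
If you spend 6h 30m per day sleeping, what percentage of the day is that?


Time: 390 minutes
Day: 1440 minutes
Percentage = (390/1440) × 100 ≈ 27.1%

27.1%


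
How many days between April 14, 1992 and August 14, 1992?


122 days

From April 14, 1992 to August 14, 1992
Rest of April 1992: 30 - 14 = 16
Full months: May 31, June 30, July 31
Days into August 1992: 14
Total = 16 + 31 + 30 + 31 + 14 = 122 days


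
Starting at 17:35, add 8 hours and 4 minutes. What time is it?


01:39 (next day)

Start: 1055 minutes from midnight
Add: 484 minutes
Total: 1539 minutes
Hours: 1539 ÷ 60 = 25 remainder 39
25 ≥ 24 → 25 - 24 = 1 (next day)


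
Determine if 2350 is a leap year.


Rules: divisible by 4 AND (not by 100 OR by 400)
2350 ÷ 4 = 587 remainder 2 → not divisible by 4
Not divisible by 4 → not a leap year

No


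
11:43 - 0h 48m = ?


10:55

Start: 703 minutes from midnight
Subtract: 48 minutes
Remaining: 703 - 48 = 655
Hours: 10, Minutes: 55


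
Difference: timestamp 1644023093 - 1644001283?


Difference = 1644023093 - 1644001283 = 21810 seconds
In hours: 21810 / 3600 ≈ 6.1
In days: 21810 / 86400 ≈ 0.25

21810 seconds (6.1 hours / 0.25 days)


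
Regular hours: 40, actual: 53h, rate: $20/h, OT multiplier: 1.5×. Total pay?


Regular: 40h × $20 = $800.00
Overtime: 53 - 40 = 13h
OT pay: 13h × $20 × 1.5 = $390.00
Total = $800.00 + $390.00 = $1190.00

$1190.00


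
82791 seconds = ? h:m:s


Hours: 82791 ÷ 3600 = 22 remainder 3591
Minutes: 3591 ÷ 60 = 59 remainder 51
Seconds: 51

22h 59m 51s


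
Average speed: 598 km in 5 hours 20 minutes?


Distance: 598 km
Time: 5h 20m = 320 min = 320/60 = 16/3 hours
Speed = 598 ÷ (16/3) = 598 × 3 / 16 = 1794/16 ≈ 112.1 km/h

112.1 km/h


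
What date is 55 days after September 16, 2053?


November 10, 2053

Start: September 16, 2053
Add 55 days
September 16 → October 1: 30 - 16 + 1 = 15 days (55 - 15 = 40 left)
October 1 → November 1: 31 - 1 + 1 = 31 days (40 - 31 = 9 left)
November 1 + 9 = November 10, 2053


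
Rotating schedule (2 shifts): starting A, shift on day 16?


Shifts: A, B
Start: A (index 0)
Day 16: (0 + 16 - 1) mod 2
= 15 mod 2
= 1
Index 1 → shift B

Shift B


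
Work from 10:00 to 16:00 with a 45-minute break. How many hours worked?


5h 15m (315 minutes)

Total time = (16×60+0) - (10×60+0)
= 960 - 600 = 360 min
Minus break: 360 - 45 = 315 min
= 5h 15m


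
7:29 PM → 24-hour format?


19:29

Input: 7:29 PM
PM: 7 + 12 = 19


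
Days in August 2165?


31 days

Month: August (month 8)
August has 31 days


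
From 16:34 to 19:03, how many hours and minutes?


2h 29m

End time in minutes: 19×60 + 3 = 1143
Start time in minutes: 16×60 + 34 = 994
Difference = 1143 - 994 = 149 minutes
= 2 hours 29 minutes


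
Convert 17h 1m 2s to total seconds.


Hours: 17 × 3600 = 61200
Minutes: 1 × 60 = 60
Seconds: 2
Total = 61200 + 60 + 2 = 61262

61262 seconds


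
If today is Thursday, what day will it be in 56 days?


Start: Thursday (index 3)
(3 + 56) mod 7
= 59 mod 7
= 3
Index 3 → Thursday

Thursday


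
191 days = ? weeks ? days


27 weeks 2 days

Weeks: 191 ÷ 7 = 27 remainder 2


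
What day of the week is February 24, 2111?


Tuesday

Zeller's congruence:
q=24, m=14, k=10, j=21
h = (24 + ⌊13×15/5⌋ + 10 + ⌊10/4⌋ + ⌊21/4⌋ - 2×21) mod 7
= (24 + 39 + 10 + 2 + 5 - 42) mod 7
= 38 mod 7 = 3
h=3 → Tuesday


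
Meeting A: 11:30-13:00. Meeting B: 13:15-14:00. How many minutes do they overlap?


Meeting A: 690-780 (in minutes from midnight)
Meeting B: 795-840
Overlap start = max(690, 795) = 795
Overlap end = min(780, 840) = 780
Overlap = max(0, 780 - 795) = 0 min

0 minutes
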